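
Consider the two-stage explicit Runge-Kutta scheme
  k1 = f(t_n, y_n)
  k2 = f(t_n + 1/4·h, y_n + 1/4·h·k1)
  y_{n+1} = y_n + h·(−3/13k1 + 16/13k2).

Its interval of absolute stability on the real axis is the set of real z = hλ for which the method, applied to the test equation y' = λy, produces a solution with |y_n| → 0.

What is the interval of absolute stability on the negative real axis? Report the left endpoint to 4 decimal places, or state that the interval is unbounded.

With y'=λy (z=hλ):
  k1=λy_n ⇒ h·k1=z·y_n;  k2=λ(1+1/4z)y_n ⇒ h·k2=z(1+1/4z)y_n
  y_{n+1}/y_n = 1 − 3/13z + 16/13z(1+1/4z) = 1 + z + 4/13z²
  Hence R(z) = 1 + z + 4/13z².

Find x<0 with |R(x)|<1.
x=-1.61: |R|=0.1876
R=1: x+4/13x²=0 ⇒ x=−13/4=-3.2500; min R=1−1/(4·4/13)=0.1875>−1
Confirm numerically:
  x=-3.220: |R|=0.97028 <1
  x=-3.031: |R|=0.79576 <1
  x=-2.978: |R|=0.75076 <1
  x=-3.517: |R|=1.28894 >1
  x=-3.512: |R|=1.28312 >1
  x=-3.413: |R|=1.17118 >1
Stable set (-3.2500, 0).

z∈(-3.2500,0).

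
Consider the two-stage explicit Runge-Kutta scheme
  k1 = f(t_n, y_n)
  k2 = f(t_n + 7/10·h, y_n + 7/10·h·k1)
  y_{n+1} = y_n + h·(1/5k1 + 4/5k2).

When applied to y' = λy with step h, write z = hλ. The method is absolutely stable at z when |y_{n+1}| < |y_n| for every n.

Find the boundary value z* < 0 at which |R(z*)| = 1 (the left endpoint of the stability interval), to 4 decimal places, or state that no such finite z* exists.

left endpoint -1.7857.

Set f=λy, z=hλ:
  k1=λy_n ⇒ h·k1=z·y_n;  k2=λ(1+7/10z)y_n ⇒ h·k2=z(1+7/10z)y_n
  y_{n+1}/y_n = 1 + 1/5z + 4/5z(1+7/10z) = 1 + z + 14/25z²
  R(z) = 1 + z + 14/25z².

Solve |R(x)|<1 on ℝ⁻.
x=-0.68: |R|=0.5789
R=1: x+14/25x²=0 ⇒ x=−25/14=-1.7857; min R=1−1/(4·14/25)=0.5536>−1
Confirm numerically:
  x=-1.535: |R|=0.78449 <1
  x=-1.510: |R|=0.76686 <1
  x=-1.367: |R|=0.67947 <1
  x=-1.245: |R|=0.62301 <1
  x=-2.385: |R|=1.80041 >1
  x=-1.806: |R|=1.02052 >1
Interval (-1.7857, 0).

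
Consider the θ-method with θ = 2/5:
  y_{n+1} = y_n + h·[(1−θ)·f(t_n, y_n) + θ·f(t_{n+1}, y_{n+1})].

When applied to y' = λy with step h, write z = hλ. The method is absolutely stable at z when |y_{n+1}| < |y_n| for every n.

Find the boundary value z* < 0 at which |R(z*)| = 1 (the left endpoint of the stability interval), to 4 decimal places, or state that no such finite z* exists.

With y'=λy (z=hλ):
  y_{n+1} = y_n + z·[3/5·y_n + 2/5·y_{n+1}] ⇒ (1 − 2/5z)y_{n+1} = (1 + 3/5z)y_n
  Hence R(z) = (1 + 3/5z)/(1 − 2/5z).

Need |R(x)|<1, x<0.
x=-1.05: |R|=0.2606
R=−1: 1+3/5x = −1+2/5x ⇒ -1/5x=2 ⇒ x=2/(-1/5)=-10.0000
Confirm numerically:
  x=-9.705: |R|=0.98791 <1
  x=-8.042: |R|=0.90713 <1
  x=-6.246: |R|=0.78539 <1
  x=-10.591: |R|=1.02257 >1
  x=-10.428: |R|=1.01655 >1
  x=-10.061: |R|=1.00243 >1
Interval (-10.0000, 0).

z* = -10.0000.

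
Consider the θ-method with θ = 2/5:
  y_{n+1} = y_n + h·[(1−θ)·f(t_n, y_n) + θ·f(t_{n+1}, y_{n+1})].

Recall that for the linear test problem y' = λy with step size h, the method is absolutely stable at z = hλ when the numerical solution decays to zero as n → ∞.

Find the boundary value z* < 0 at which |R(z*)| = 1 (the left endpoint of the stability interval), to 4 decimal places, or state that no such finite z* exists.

z* = -10.0000.

On y'=λy, z=hλ:
  y_{n+1} = y_n + z·[3/5·y_n + 2/5·y_{n+1}] ⇒ (1 − 2/5z)y_{n+1} = (1 + 3/5z)y_n
  ⇒ R(z) = (1 + 3/5z)/(1 − 2/5z).

Need |R(x)|<1, x<0.
x=-1.04: |R|=0.2655
R=−1: 1+3/5x = −1+2/5x ⇒ -1/5x=2 ⇒ x=2/(-1/5)=-10.0000
Confirm numerically:
  x=-9.916: |R|=0.99662 <1
  x=-9.663: |R|=0.98615 <1
  x=-9.521: |R|=0.98008 <1
  x=-5.022: |R|=0.66910 <1
  x=-10.519: |R|=1.01993 >1
  x=-10.345: |R|=1.01343 >1
  x=-10.022: |R|=1.00088 >1
Interval (-10.0000, 0).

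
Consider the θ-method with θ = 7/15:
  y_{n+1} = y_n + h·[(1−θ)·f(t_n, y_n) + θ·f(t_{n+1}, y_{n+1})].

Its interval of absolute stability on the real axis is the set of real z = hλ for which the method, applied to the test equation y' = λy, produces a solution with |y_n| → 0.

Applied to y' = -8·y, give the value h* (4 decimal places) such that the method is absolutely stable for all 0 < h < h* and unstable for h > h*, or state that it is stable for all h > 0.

(-30.0000,0); λ=-8 ⇒ h* = (30)/8 = 3.7500.

On y'=λy, z=hλ:
  y_{n+1} = y_n + z·[8/15·y_n + 7/15·y_{n+1}] ⇒ (1 − 7/15z)y_{n+1} = (1 + 8/15z)y_n
  R(z) = (1 + 8/15z)/(1 − 7/15z).

Solve |R(x)|<1 on ℝ⁻.
x=-1.58: |R|=0.0906
R=−1: 1+8/15x = −1+7/15x ⇒ -1/15x=2 ⇒ x=2/(-1/15)=-30.0000
Confirm numerically:
  x=-25.934: |R|=0.97931 <1
  x=-25.928: |R|=0.97928 <1
  x=-25.425: |R|=0.97629 <1
  x=-19.251: |R|=0.92822 <1
  x=-30.465: |R|=1.00204 >1
  x=-30.275: |R|=1.00121 >1
  x=-30.273: |R|=1.00120 >1
Interval (-30.0000, 0).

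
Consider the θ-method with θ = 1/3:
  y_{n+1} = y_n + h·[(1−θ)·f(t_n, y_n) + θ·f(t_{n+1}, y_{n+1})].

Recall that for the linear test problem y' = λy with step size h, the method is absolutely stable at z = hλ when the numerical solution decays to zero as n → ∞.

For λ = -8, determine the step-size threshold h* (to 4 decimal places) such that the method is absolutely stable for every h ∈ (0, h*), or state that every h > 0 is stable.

With y'=λy (z=hλ):
  y_{n+1} = y_n + z·[2/3·y_n + 1/3·y_{n+1}] ⇒ (1 − 1/3z)y_{n+1} = (1 + 2/3z)y_n
  so R(z) = (1 + 2/3z)/(1 − 1/3z).

Need |R(x)|<1, x<0.
x=-1.03: |R|=0.2333
R=−1: 1+2/3x = −1+1/3x ⇒ -1/3x=2 ⇒ x=2/(-1/3)=-6.0000
Confirm numerically:
  x=-3.269: |R|=0.56436 <1
  x=-3.032: |R|=0.50796 <1
  x=-2.473: |R|=0.35556 <1
  x=-6.396: |R|=1.04215 >1
  x=-6.353: |R|=1.03774 >1
So |R|<1 on (-6.0000, 0).

(-6.0000,0); λ=-8 ⇒ h* = (6)/8 = 0.7500.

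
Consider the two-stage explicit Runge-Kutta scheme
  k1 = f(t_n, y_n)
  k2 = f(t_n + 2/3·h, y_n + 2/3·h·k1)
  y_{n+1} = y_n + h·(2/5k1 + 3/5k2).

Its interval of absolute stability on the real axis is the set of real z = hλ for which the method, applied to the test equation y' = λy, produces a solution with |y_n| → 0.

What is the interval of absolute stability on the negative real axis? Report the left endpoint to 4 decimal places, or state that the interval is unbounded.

(-2.5000, 0).

Test eqn y'=λy, z=hλ:
  k1=λy_n ⇒ h·k1=z·y_n;  k2=λ(1+2/3z)y_n ⇒ h·k2=z(1+2/3z)y_n
  y_{n+1}/y_n = 1 + 2/5z + 3/5z(1+2/3z) = 1 + z + 2/5z²
  R(z) = 1 + z + 2/5z².

Boundary: |R(x)|=1, x<0.
x=-0.56: |R|=0.5654
R=1: x+2/5x²=0 ⇒ x=−5/2=-2.5000; min R=1−1/(4·2/5)=0.3750>−1
Confirm numerically:
  x=-2.151: |R|=0.69972 <1
  x=-2.068: |R|=0.64265 <1
  x=-1.637: |R|=0.43491 <1
  x=-1.037: |R|=0.39315 <1
  x=-3.089: |R|=1.72777 >1
  x=-2.707: |R|=1.22414 >1
  x=-2.554: |R|=1.05517 >1
Stable set (-2.5000, 0).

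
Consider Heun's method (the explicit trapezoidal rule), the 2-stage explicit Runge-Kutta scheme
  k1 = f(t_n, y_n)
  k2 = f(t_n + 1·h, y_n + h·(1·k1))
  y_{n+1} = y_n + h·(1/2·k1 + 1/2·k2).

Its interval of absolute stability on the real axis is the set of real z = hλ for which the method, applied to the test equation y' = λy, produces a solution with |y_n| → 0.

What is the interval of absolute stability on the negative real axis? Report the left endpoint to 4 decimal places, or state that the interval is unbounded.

On y'=λy, z=hλ:
  order 2, 2-stage ⇒ R(z)=1+z+z^2/2
  (e.g. R(-1.5)=0.62500, |R|=0.62500)

Boundary: |R(x)|=1, x<0.
x=-1.5: |R|=0.6250
|R(-2.39)|=1.4661 |R(-1.67)|=0.7244 |R(-1.49)|=0.6200
Bisect:
  x_lo=-2.4623 |R|=1.5692  x_hi=-0.2723 |R|=0.7647
  mid=-1.36733 |R|=0.56747 →hi
  mid=-1.91482 |R|=0.91845 →hi
  mid=-2.18857 |R|=1.20635 →lo
  mid=-2.05170 |R|=1.05303 →lo
  mid=-1.98326 |R|=0.98340 →hi
  mid=-2.01748 |R|=1.01763 →lo
  mid=-2.00037 |R|=1.00037 →lo
  ...
  [-2.00010,-1.99997] ⇒ x*=-2.0000
Stable set (-2.0000, 0).

(-2.0000, 0).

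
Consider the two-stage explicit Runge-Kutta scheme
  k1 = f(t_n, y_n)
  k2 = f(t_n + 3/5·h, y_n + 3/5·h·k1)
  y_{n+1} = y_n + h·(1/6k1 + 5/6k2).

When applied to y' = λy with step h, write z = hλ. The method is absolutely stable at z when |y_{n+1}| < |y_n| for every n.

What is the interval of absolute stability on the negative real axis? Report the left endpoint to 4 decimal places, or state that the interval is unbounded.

Set f=λy, z=hλ:
  k1=λy_n ⇒ h·k1=z·y_n;  k2=λ(1+3/5z)y_n ⇒ h·k2=z(1+3/5z)y_n
  y_{n+1}/y_n = 1 + 1/6z + 5/6z(1+3/5z) = 1 + z + 1/2z²
  ⇒ R(z) = 1 + z + 1/2z².

Need |R(x)|<1, x<0.
x=-0.67: |R|=0.5544
R=1: x+1/2x²=0 ⇒ x=−2=-2.0000; min R=1−1/(4·1/2)=0.5000>−1
Confirm numerically:
  x=-1.665: |R|=0.72111 <1
  x=-1.537: |R|=0.64418 <1
  x=-1.014: |R|=0.50010 <1
  x=-0.843: |R|=0.51232 <1
  x=-2.588: |R|=1.76087 >1
  x=-2.269: |R|=1.30518 >1
  x=-2.081: |R|=1.08428 >1
So |R|<1 on (-2.0000, 0).

(-2.0000, 0).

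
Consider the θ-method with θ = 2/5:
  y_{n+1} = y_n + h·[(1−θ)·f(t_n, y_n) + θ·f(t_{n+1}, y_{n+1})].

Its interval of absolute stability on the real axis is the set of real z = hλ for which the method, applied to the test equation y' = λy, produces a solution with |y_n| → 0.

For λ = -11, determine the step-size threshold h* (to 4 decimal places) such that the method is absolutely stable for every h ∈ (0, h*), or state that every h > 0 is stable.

Test eqn y'=λy, z=hλ:
  y_{n+1} = y_n + z·[3/5·y_n + 2/5·y_{n+1}] ⇒ (1 − 2/5z)y_{n+1} = (1 + 3/5z)y_n
  R(z) = (1 + 3/5z)/(1 − 2/5z).

Find x<0 with |R(x)|<1.
x=-1.19: |R|=0.1938
R=−1: 1+3/5x = −1+2/5x ⇒ -1/5x=2 ⇒ x=2/(-1/5)=-10.0000
Confirm numerically:
  x=-9.148: |R|=0.96343 <1
  x=-8.066: |R|=0.90848 <1
  x=-6.162: |R|=0.77846 <1
  x=-4.862: |R|=0.65105 <1
  x=-10.429: |R|=1.01659 >1
  x=-10.254: |R|=1.00996 >1
  x=-10.158: |R|=1.00624 >1
Interval (-10.0000, 0).

(-10.0000,0); λ=-11 ⇒ h* = (10)/11 = 0.9091.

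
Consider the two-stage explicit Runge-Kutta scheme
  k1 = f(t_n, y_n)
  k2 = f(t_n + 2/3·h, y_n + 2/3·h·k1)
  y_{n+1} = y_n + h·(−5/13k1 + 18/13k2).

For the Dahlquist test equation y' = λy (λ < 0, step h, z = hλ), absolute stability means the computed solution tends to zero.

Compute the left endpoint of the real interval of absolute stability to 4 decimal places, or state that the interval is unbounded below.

With y'=λy (z=hλ):
  k1=λy_n ⇒ h·k1=z·y_n;  k2=λ(1+2/3z)y_n ⇒ h·k2=z(1+2/3z)y_n
  y_{n+1}/y_n = 1 − 5/13z + 18/13z(1+2/3z) = 1 + z + 12/13z²
  ⇒ R(z) = 1 + z + 12/13z².

Solve |R(x)|<1 on ℝ⁻.
x=-0.52: |R|=0.7296
R=1: x+12/13x²=0 ⇒ x=−13/12=-1.0833; min R=1−1/(4·12/13)=0.7292>−1
Confirm numerically:
  x=-0.947: |R|=0.88082 <1
  x=-0.747: |R|=0.76809 <1
  x=-0.702: |R|=0.75290 <1
  x=-0.590: |R|=0.73132 <1
  x=-1.320: |R|=1.28837 >1
  x=-1.204: |R|=1.13411 >1
  x=-1.180: |R|=1.10529 >1
Interval (-1.0833, 0).

left endpoint -1.0833.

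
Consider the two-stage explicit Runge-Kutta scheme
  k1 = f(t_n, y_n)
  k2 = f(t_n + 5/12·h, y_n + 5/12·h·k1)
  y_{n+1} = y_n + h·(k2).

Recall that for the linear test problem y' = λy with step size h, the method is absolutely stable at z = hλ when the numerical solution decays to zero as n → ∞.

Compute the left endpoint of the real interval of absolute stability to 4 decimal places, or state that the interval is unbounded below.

z* = -2.4000.

On y'=λy, z=hλ:
  k1=λy_n ⇒ h·k1=z·y_n;  k2=λ(1+5/12z)y_n ⇒ h·k2=z(1+5/12z)y_n
  y_{n+1}/y_n = 1 + z(1+5/12z) = 1 + z + 5/12z²
  so R(z) = 1 + z + 5/12z².

Need |R(x)|<1, x<0.
x=-1.66: |R|=0.4882
R=1: x+5/12x²=0 ⇒ x=−12/5=-2.4000; min R=1−1/(4·5/12)=0.4000>−1
Confirm numerically:
  x=-2.295: |R|=0.89959 <1
  x=-1.430: |R|=0.42204 <1
  x=-1.107: |R|=0.40360 <1
  x=-1.095: |R|=0.40459 <1
  x=-2.623: |R|=1.24372 >1
  x=-2.530: |R|=1.13704 >1
Stable set (-2.4000, 0).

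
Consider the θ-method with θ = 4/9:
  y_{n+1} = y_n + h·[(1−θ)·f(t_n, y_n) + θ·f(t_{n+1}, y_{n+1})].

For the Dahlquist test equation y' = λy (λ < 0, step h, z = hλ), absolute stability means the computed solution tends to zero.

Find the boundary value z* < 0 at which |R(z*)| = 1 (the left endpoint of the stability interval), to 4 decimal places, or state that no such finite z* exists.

z* = -18.0000.

Set f=λy, z=hλ:
  y_{n+1} = y_n + z·[5/9·y_n + 4/9·y_{n+1}] ⇒ (1 − 4/9z)y_{n+1} = (1 + 5/9z)y_n
  ⇒ R(z) = (1 + 5/9z)/(1 − 4/9z).

Find x<0 with |R(x)|<1.
x=-1.65: |R|=0.0481
R=−1: 1+5/9x = −1+4/9x ⇒ -1/9x=2 ⇒ x=2/(-1/9)=-18.0000
Confirm numerically:
  x=-13.983: |R|=0.93814 <1
  x=-13.277: |R|=0.92396 <1
  x=-11.966: |R|=0.89389 <1
  x=-11.131: |R|=0.87167 <1
  x=-18.444: |R|=1.00536 >1
  x=-18.393: |R|=1.00476 >1
Interval (-18.0000, 0).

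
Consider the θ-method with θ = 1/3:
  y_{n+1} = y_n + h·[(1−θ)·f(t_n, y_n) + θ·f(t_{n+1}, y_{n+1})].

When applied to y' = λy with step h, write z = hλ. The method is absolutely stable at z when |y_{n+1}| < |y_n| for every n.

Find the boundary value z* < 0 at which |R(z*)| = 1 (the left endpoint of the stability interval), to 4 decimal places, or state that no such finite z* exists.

z* = -6.0000.

Set f=λy, z=hλ:
  y_{n+1} = y_n + z·[2/3·y_n + 1/3·y_{n+1}] ⇒ (1 − 1/3z)y_{n+1} = (1 + 2/3z)y_n
  ⇒ R(z) = (1 + 2/3z)/(1 − 1/3z).

Find x<0 with |R(x)|<1.
x=-0.98: |R|=0.2613
R=−1: 1+2/3x = −1+1/3x ⇒ -1/3x=2 ⇒ x=2/(-1/3)=-6.0000
Confirm numerically:
  x=-5.950: |R|=0.99441 <1
  x=-5.600: |R|=0.95349 <1
  x=-4.326: |R|=0.77150 <1
  x=-4.062: |R|=0.72557 <1
  x=-6.452: |R|=1.04782 >1
  x=-6.305: |R|=1.03278 >1
  x=-6.115: |R|=1.01262 >1
Stable set (-6.0000, 0).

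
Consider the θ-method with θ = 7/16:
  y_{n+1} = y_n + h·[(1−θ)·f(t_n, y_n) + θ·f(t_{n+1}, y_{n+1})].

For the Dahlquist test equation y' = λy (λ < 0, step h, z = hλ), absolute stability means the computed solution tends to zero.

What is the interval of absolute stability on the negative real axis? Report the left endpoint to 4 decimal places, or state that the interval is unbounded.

Set f=λy, z=hλ:
  y_{n+1} = y_n + z·[9/16·y_n + 7/16·y_{n+1}] ⇒ (1 − 7/16z)y_{n+1} = (1 + 9/16z)y_n
  ⇒ R(z) = (1 + 9/16z)/(1 − 7/16z).

Solve |R(x)|<1 on ℝ⁻.
x=-1.22: |R|=0.2046
R=−1: 1+9/16x = −1+7/16x ⇒ -1/8x=2 ⇒ x=2/(-1/8)=-16.0000
Confirm numerically:
  x=-12.169: |R|=0.92428 <1
  x=-10.165: |R|=0.86610 <1
  x=-8.907: |R|=0.81894 <1
  x=-16.172: |R|=1.00266 >1
  x=-16.144: |R|=1.00223 >1
  x=-16.074: |R|=1.00115 >1
Interval (-16.0000, 0).

z∈(-16.0000,0).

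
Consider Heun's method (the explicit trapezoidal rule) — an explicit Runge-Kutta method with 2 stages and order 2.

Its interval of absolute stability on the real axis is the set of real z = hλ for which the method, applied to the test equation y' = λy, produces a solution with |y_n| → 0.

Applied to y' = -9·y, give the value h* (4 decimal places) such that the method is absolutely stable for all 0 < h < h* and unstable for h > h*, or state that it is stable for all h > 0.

(-2.0000,0); λ=-9 ⇒ h* = 0.2222.

On y'=λy, z=hλ:
  order 2, 2-stage ⇒ R(z)=1+z+z^2/2
  (e.g. R(-0.37)=0.69845, |R|=0.69845)

Find x<0 with |R(x)|<1.
x=-0.37: |R|=0.6985
|R(-2.37)|=1.4385 |R(-1.65)|=0.7112 |R(-1.06)|=0.5018
Bisect:
  x_lo=-2.7252 |R|=1.9881  x_hi=-0.1373 |R|=0.8721
  mid=-1.43124 |R|=0.59298 →hi
  mid=-2.07821 |R|=1.08127 →lo
  mid=-1.75472 |R|=0.78480 →hi
  mid=-1.91646 |R|=0.91995 →hi
  mid=-1.99734 |R|=0.99734 →hi
  mid=-2.03777 |R|=1.03849 →lo
  mid=-2.01755 |R|=1.01771 →lo
  ...
  [-2.00002,-1.99986] ⇒ x*=-2.0000
Interval (-2.0000, 0).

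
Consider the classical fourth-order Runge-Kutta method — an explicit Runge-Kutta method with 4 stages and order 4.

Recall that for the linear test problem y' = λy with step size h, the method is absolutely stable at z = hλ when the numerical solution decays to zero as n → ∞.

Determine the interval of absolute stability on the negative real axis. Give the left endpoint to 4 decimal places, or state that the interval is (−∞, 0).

With y'=λy (z=hλ):
  order 4, 4-stage ⇒ R(z)=1+z+z^2/2+z^3/6+z^4/24
  (e.g. R(-0.41)=0.66374, |R|=0.66374)

Solve |R(x)|<1 on ℝ⁻.
x=-0.41: |R|=0.6637
|R(-2.57)|=0.7210 |R(-1.98)|=0.3269 |R(-1)|=0.3750
Bisect:
  x_lo=-3.6455 |R|=3.2837  x_hi=-0.2011 |R|=0.8179
  mid=-1.92327 |R|=0.31063 →hi
  mid=-2.78438 |R|=0.99862 →hi
  mid=-3.21493 |R|=1.86601 →lo
  mid=-2.99966 |R|=1.37431 →lo
  mid=-2.89202 |R|=1.17320 →lo
  mid=-2.83820 |R|=1.08274 →lo
  mid=-2.81129 |R|=1.03991 →lo
  mid=-2.79783 |R|=1.01907 →lo
  mid=-2.79111 |R|=1.00880 →lo
  ...
  [-2.78543,-2.78522] ⇒ x*=-2.7853
Stable set (-2.7853, 0).

z∈(-2.7853,0).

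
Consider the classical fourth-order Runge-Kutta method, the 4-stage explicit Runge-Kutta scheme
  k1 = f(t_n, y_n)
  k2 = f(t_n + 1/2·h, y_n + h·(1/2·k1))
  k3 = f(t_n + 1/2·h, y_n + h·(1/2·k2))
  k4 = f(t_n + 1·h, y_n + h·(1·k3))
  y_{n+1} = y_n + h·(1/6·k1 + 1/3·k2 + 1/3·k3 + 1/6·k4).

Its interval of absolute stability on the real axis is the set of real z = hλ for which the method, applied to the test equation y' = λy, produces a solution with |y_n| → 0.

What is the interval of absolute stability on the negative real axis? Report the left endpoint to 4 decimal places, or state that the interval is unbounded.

(-2.7853, 0).

Test eqn y'=λy, z=hλ:
  order 4, 4-stage ⇒ R(z)=1+z+z^2/2+z^3/6+z^4/24
  (e.g. R(-0.56)=0.57163, |R|=0.57163)

Solve |R(x)|<1 on ℝ⁻.
x=-0.56: |R|=0.5716
|R(-3.13)|=1.6569 |R(-1.19)|=0.3207 |R(-1.14)|=0.3332
Bisect:
  x_lo=-3.3748 |R|=2.3184  x_hi=-0.3437 |R|=0.7092
  mid=-1.85922 |R|=0.29587 →hi
  mid=-2.61698 |R|=0.77451 →hi
  mid=-2.99587 |R|=1.36676 →lo
  mid=-2.80643 |R|=1.03233 →lo
  mid=-2.71171 |R|=0.89460 →hi
  mid=-2.75907 |R|=0.96117 →hi
  mid=-2.78275 |R|=0.99617 →hi
  mid=-2.79459 |R|=1.01410 →lo
  ...
  [-2.78534,-2.78515] ⇒ x*=-2.7853
So |R|<1 on (-2.7853, 0).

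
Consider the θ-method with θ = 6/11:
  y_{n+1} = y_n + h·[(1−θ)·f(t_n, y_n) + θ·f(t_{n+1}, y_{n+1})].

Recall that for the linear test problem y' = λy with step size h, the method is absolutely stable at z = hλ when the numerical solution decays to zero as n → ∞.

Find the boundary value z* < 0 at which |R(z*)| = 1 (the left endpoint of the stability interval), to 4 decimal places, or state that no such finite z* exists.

interval (−∞, 0).

On y'=λy, z=hλ:
  y_{n+1} = y_n + z·[5/11·y_n + 6/11·y_{n+1}] ⇒ (1 − 6/11z)y_{n+1} = (1 + 5/11z)y_n
  so R(z) = (1 + 5/11z)/(1 − 6/11z).

Find x<0 with |R(x)|<1.
x=-1.68: |R|=0.1233
x=-2: |R|=0.0435
x=-10: |R|=0.5493
x=-100: |R|=0.8003
θ=6/11≥1/2 ⇒ |1+5/11x|<|1−6/11x| ∀x<0 ⇒ stable on all of ℝ⁻.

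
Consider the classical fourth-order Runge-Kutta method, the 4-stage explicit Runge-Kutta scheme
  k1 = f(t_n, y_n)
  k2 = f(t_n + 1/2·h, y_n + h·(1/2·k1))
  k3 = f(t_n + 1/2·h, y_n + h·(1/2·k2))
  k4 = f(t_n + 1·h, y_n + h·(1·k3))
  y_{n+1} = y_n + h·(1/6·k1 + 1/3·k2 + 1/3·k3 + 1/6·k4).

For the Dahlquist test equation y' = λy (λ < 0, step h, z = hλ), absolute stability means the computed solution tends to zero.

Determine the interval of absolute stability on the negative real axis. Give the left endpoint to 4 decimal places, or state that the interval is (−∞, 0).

z∈(-2.7853,0).

With y'=λy (z=hλ):
  order 4, 4-stage ⇒ R(z)=1+z+z^2/2+z^3/6+z^4/24
  (e.g. R(-1.69)=0.27347, |R|=0.27347)

Find x<0 with |R(x)|<1.
x=-1.69: |R|=0.2735
|R(-2.59)|=0.7433 |R(-2.41)|=0.5667 |R(-0.51)|=0.6008
Bisect:
  x_lo=-3.2191 |R|=1.8769  x_hi=-0.3300 |R|=0.7189
  mid=-1.77460 |R|=0.28180 →hi
  mid=-2.49687 |R|=0.64538 →hi
  mid=-2.85801 |R|=1.11528 →lo
  mid=-2.67744 |R|=0.84920 →hi
  mid=-2.76772 |R|=0.97383 →hi
  mid=-2.81286 |R|=1.04237 →lo
  mid=-2.79029 |R|=1.00756 →lo
  mid=-2.77901 |R|=0.99056 →hi
  ...
  [-2.78536,-2.78518] ⇒ x*=-2.7853
Interval (-2.7853, 0).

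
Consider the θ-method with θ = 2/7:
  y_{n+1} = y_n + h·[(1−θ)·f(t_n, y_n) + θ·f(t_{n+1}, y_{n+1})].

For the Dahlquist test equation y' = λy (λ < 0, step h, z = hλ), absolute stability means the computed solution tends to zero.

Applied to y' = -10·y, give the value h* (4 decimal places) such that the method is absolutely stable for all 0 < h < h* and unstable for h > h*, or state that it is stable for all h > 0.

With y'=λy (z=hλ):
  y_{n+1} = y_n + z·[5/7·y_n + 2/7·y_{n+1}] ⇒ (1 − 2/7z)y_{n+1} = (1 + 5/7z)y_n
  so R(z) = (1 + 5/7z)/(1 − 2/7z).

Boundary: |R(x)|=1, x<0.
x=-1.13: |R|=0.1458
R=−1: 1+5/7x = −1+2/7x ⇒ -3/7x=2 ⇒ x=2/(-3/7)=-4.6667
Confirm numerically:
  x=-3.845: |R|=0.83220 <1
  x=-3.780: |R|=0.81731 <1
  x=-3.762: |R|=0.81314 <1
  x=-1.986: |R|=0.26704 <1
  x=-5.264: |R|=1.10224 >1
  x=-4.745: |R|=1.01425 >1
So |R|<1 on (-4.6667, 0).

(-4.6667,0); λ=-10 ⇒ h* = (14/3)/10 = 0.4667.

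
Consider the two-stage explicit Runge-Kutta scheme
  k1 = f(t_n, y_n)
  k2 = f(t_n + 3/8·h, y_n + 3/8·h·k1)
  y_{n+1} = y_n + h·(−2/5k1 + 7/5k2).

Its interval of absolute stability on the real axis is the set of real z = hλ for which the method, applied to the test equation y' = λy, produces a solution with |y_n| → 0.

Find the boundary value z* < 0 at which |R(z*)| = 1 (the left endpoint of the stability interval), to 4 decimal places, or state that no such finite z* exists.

Test eqn y'=λy, z=hλ:
  k1=λy_n ⇒ h·k1=z·y_n;  k2=λ(1+3/8z)y_n ⇒ h·k2=z(1+3/8z)y_n
  y_{n+1}/y_n = 1 − 2/5z + 7/5z(1+3/8z) = 1 + z + 21/40z²
  R(z) = 1 + z + 21/40z².

Boundary: |R(x)|=1, x<0.
x=-1.6: |R|=0.7440
R=1: x+21/40x²=0 ⇒ x=−40/21=-1.9048; min R=1−1/(4·21/40)=0.5238>−1
Confirm numerically:
  x=-1.725: |R|=0.83720 <1
  x=-1.593: |R|=0.73927 <1
  x=-1.335: |R|=0.60067 <1
  x=-1.077: |R|=0.53196 <1
  x=-2.495: |R|=1.77314 >1
  x=-2.155: |R|=1.28311 >1
  x=-2.086: |R|=1.19848 >1
So |R|<1 on (-1.9048, 0).

z* = -1.9048.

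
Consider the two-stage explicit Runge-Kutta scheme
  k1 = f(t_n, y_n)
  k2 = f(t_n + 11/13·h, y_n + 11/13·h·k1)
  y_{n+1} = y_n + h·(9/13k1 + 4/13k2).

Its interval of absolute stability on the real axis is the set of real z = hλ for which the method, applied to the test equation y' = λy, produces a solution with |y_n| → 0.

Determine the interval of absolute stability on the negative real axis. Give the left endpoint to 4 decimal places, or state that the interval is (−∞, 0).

On y'=λy, z=hλ:
  k1=λy_n ⇒ h·k1=z·y_n;  k2=λ(1+11/13z)y_n ⇒ h·k2=z(1+11/13z)y_n
  y_{n+1}/y_n = 1 + 9/13z + 4/13z(1+11/13z) = 1 + z + 44/169z²
  Hence R(z) = 1 + z + 44/169z².

Boundary: |R(x)|=1, x<0.
x=-1.03: |R|=0.2462
R=1: x+44/169x²=0 ⇒ x=−169/44=-3.8409; min R=1−1/(4·44/169)=0.0398>−1
Confirm numerically:
  x=-3.596: |R|=0.77071 <1
  x=-3.372: |R|=0.58834 <1
  x=-2.553: |R|=0.14394 <1
  x=-2.529: |R|=0.13619 <1
  x=-4.229: |R|=1.42730 >1
  x=-3.997: |R|=1.16243 >1
  x=-3.971: |R|=1.13450 >1
So |R|<1 on (-3.8409, 0).

z∈(-3.8409,0).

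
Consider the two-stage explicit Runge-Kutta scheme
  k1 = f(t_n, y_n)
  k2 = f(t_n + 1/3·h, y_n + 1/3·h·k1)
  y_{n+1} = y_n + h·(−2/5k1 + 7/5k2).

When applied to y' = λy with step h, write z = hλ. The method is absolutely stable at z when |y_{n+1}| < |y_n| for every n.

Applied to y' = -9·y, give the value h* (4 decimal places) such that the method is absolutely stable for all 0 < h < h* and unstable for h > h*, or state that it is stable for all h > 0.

(-2.1429,0); λ=-9 ⇒ h* = (15/7)/9 = 0.2381.

Set f=λy, z=hλ:
  k1=λy_n ⇒ h·k1=z·y_n;  k2=λ(1+1/3z)y_n ⇒ h·k2=z(1+1/3z)y_n
  y_{n+1}/y_n = 1 − 2/5z + 7/5z(1+1/3z) = 1 + z + 7/15z²
  Hence R(z) = 1 + z + 7/15z².

Find x<0 with |R(x)|<1.
x=-0.77: |R|=0.5067
R=1: x+7/15x²=0 ⇒ x=−15/7=-2.1429; min R=1−1/(4·7/15)=0.4643>−1
Confirm numerically:
  x=-2.110: |R|=0.96765 <1
  x=-1.548: |R|=0.57028 <1
  x=-1.495: |R|=0.54801 <1
  x=-2.255: |R|=1.11801 >1
  x=-2.204: |R|=1.06289 >1
Stable set (-2.1429, 0).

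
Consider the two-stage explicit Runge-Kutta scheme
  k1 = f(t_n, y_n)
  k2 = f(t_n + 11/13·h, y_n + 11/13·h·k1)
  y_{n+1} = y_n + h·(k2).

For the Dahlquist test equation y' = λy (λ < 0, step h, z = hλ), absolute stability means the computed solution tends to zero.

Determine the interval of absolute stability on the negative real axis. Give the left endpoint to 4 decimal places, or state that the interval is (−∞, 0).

z∈(-1.1818,0).

Test eqn y'=λy, z=hλ:
  k1=λy_n ⇒ h·k1=z·y_n;  k2=λ(1+11/13z)y_n ⇒ h·k2=z(1+11/13z)y_n
  y_{n+1}/y_n = 1 + z(1+11/13z) = 1 + z + 11/13z²
  R(z) = 1 + z + 11/13z².

Find x<0 with |R(x)|<1.
x=-1.29: |R|=1.1181
R=1: x+11/13x²=0 ⇒ x=−13/11=-1.1818; min R=1−1/(4·11/13)=0.7045>−1
Confirm numerically:
  x=-0.899: |R|=0.78486 <1
  x=-0.787: |R|=0.73708 <1
  x=-0.692: |R|=0.71319 <1
  x=-0.641: |R|=0.70667 <1
  x=-1.666: |R|=1.68255 >1
  x=-1.468: |R|=1.35548 >1
Stable set (-1.1818, 0).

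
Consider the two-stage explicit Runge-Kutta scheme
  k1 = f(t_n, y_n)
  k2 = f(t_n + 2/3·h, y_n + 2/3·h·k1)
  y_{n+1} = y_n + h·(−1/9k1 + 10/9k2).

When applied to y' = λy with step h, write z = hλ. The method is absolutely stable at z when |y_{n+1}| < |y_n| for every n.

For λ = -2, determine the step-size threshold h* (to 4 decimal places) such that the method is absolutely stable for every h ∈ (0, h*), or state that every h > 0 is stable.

(-1.3500,0); λ=-2 ⇒ h* = (27/20)/2 = 0.6750.

Test eqn y'=λy, z=hλ:
  k1=λy_n ⇒ h·k1=z·y_n;  k2=λ(1+2/3z)y_n ⇒ h·k2=z(1+2/3z)y_n
  y_{n+1}/y_n = 1 − 1/9z + 10/9z(1+2/3z) = 1 + z + 20/27z²
  Hence R(z) = 1 + z + 20/27z².

Solve |R(x)|<1 on ℝ⁻.
x=-1.79: |R|=1.5834
R=1: x+20/27x²=0 ⇒ x=−27/20=-1.3500; min R=1−1/(4·20/27)=0.6625>−1
Confirm numerically:
  x=-1.266: |R|=0.92123 <1
  x=-0.956: |R|=0.72099 <1
  x=-0.647: |R|=0.66308 <1
  x=-0.578: |R|=0.66947 <1
  x=-1.719: |R|=1.46986 >1
  x=-1.666: |R|=1.38997 >1
  x=-1.522: |R|=1.19391 >1
So |R|<1 on (-1.3500, 0).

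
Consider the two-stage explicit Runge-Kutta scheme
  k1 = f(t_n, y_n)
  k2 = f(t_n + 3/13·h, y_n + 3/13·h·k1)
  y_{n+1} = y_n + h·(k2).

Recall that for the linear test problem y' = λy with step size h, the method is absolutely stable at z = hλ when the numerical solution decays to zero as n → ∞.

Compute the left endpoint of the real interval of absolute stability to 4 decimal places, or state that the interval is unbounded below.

Set f=λy, z=hλ:
  k1=λy_n ⇒ h·k1=z·y_n;  k2=λ(1+3/13z)y_n ⇒ h·k2=z(1+3/13z)y_n
  y_{n+1}/y_n = 1 + z(1+3/13z) = 1 + z + 3/13z²
  Hence R(z) = 1 + z + 3/13z².

Boundary: |R(x)|=1, x<0.
x=-1.69: |R|=0.0309
R=1: x+3/13x²=0 ⇒ x=−13/3=-4.3333; min R=1−1/(4·3/13)=-0.0833>−1
Confirm numerically:
  x=-3.724: |R|=0.47635 <1
  x=-3.148: |R|=0.13890 <1
  x=-1.979: |R|=0.07521 <1
  x=-4.611: |R|=1.29546 >1
  x=-4.599: |R|=1.28195 >1
  x=-4.391: |R|=1.05843 >1
So |R|<1 on (-4.3333, 0).

z* = -4.3333.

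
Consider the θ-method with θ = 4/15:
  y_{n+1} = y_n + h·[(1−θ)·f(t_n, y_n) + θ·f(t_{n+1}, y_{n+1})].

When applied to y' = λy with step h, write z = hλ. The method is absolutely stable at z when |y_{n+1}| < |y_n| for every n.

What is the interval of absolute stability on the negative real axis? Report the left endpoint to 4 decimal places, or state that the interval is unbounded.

On y'=λy, z=hλ:
  y_{n+1} = y_n + z·[11/15·y_n + 4/15·y_{n+1}] ⇒ (1 − 4/15z)y_{n+1} = (1 + 11/15z)y_n
  so R(z) = (1 + 11/15z)/(1 − 4/15z).

Boundary: |R(x)|=1, x<0.
x=-1.21: |R|=0.0852
R=−1: 1+11/15x = −1+4/15x ⇒ -7/15x=2 ⇒ x=2/(-7/15)=-4.2857
Confirm numerically:
  x=-3.552: |R|=0.82416 <1
  x=-2.450: |R|=0.48185 <1
  x=-1.925: |R|=0.27203 <1
  x=-1.766: |R|=0.20060 <1
  x=-4.863: |R|=1.11729 >1
  x=-4.724: |R|=1.09051 >1
  x=-4.534: |R|=1.05245 >1
So |R|<1 on (-4.2857, 0).

(-4.2857, 0).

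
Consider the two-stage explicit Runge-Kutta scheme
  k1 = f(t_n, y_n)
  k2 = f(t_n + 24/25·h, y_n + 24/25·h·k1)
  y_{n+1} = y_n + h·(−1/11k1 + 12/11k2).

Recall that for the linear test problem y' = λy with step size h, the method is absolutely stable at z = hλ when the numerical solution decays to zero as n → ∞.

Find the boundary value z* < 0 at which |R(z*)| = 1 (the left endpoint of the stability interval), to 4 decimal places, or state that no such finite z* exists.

z* = -0.9549.

With y'=λy (z=hλ):
  k1=λy_n ⇒ h·k1=z·y_n;  k2=λ(1+24/25z)y_n ⇒ h·k2=z(1+24/25z)y_n
  y_{n+1}/y_n = 1 − 1/11z + 12/11z(1+24/25z) = 1 + z + 288/275z²
  Hence R(z) = 1 + z + 288/275z².

Need |R(x)|<1, x<0.
x=-0.81: |R|=0.8771
R=1: x+288/275x²=0 ⇒ x=−275/288=-0.9549; min R=1−1/(4·288/275)=0.7613>−1
Confirm numerically:
  x=-0.922: |R|=0.96827 <1
  x=-0.738: |R|=0.83239 <1
  x=-0.634: |R|=0.78696 <1
  x=-0.501: |R|=0.76187 <1
  x=-1.450: |R|=1.75189 >1
  x=-1.164: |R|=1.25495 >1
Interval (-0.9549, 0).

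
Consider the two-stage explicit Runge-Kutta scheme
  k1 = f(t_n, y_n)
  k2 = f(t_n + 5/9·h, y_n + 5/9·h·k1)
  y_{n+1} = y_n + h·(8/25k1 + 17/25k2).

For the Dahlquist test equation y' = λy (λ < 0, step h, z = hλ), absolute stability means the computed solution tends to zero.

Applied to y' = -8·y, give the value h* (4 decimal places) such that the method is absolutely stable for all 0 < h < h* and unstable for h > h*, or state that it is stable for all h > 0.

On y'=λy, z=hλ:
  k1=λy_n ⇒ h·k1=z·y_n;  k2=λ(1+5/9z)y_n ⇒ h·k2=z(1+5/9z)y_n
  y_{n+1}/y_n = 1 + 8/25z + 17/25z(1+5/9z) = 1 + z + 17/45z²
  R(z) = 1 + z + 17/45z².

Find x<0 with |R(x)|<1.
x=-1.08: |R|=0.3606
R=1: x+17/45x²=0 ⇒ x=−45/17=-2.6471; min R=1−1/(4·17/45)=0.3382>−1
Confirm numerically:
  x=-2.000: |R|=0.51111 <1
  x=-1.505: |R|=0.35068 <1
  x=-1.242: |R|=0.34075 <1
  x=-3.225: |R|=1.70412 >1
  x=-3.069: |R|=1.48920 >1
  x=-3.062: |R|=1.47999 >1
Interval (-2.6471, 0).

(-2.6471,0); λ=-8 ⇒ h* = (45/17)/8 = 0.3309.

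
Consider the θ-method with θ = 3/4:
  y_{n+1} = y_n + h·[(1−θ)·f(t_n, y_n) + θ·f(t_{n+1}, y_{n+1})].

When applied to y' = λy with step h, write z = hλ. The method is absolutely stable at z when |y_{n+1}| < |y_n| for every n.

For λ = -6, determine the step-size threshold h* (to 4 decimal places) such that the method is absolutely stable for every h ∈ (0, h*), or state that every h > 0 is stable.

Set f=λy, z=hλ:
  y_{n+1} = y_n + z·[1/4·y_n + 3/4·y_{n+1}] ⇒ (1 − 3/4z)y_{n+1} = (1 + 1/4z)y_n
  so R(z) = (1 + 1/4z)/(1 − 3/4z).

Find x<0 with |R(x)|<1.
x=-1.17: |R|=0.3768
x=-2: |R|=0.2000
x=-10: |R|=0.1765
x=-100: |R|=0.3158
θ=3/4≥1/2 ⇒ |1+1/4x|<|1−3/4x| ∀x<0 ⇒ interval (−∞,0).

unbounded; (−∞, 0). Any h>0 works for λ=-6.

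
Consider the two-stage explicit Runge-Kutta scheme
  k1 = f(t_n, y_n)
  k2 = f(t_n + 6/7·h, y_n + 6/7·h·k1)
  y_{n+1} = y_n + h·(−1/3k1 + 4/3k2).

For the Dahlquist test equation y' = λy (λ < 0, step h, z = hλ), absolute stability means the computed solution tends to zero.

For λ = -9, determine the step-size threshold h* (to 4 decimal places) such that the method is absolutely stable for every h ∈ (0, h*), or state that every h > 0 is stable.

With y'=λy (z=hλ):
  k1=λy_n ⇒ h·k1=z·y_n;  k2=λ(1+6/7z)y_n ⇒ h·k2=z(1+6/7z)y_n
  y_{n+1}/y_n = 1 − 1/3z + 4/3z(1+6/7z) = 1 + z + 8/7z²
  R(z) = 1 + z + 8/7z².

Solve |R(x)|<1 on ℝ⁻.
x=-1.2: |R|=1.4457
R=1: x+8/7x²=0 ⇒ x=−7/8=-0.8750; min R=1−1/(4·8/7)=0.7812>−1
Confirm numerically:
  x=-0.761: |R|=0.90085 <1
  x=-0.604: |R|=0.81293 <1
  x=-0.520: |R|=0.78903 <1
  x=-0.417: |R|=0.78173 <1
  x=-1.417: |R|=1.87773 >1
  x=-1.344: |R|=1.72038 >1
  x=-1.152: |R|=1.36469 >1
Interval (-0.8750, 0).

(-0.8750,0); λ=-9 ⇒ h* = (7/8)/9 = 0.0972.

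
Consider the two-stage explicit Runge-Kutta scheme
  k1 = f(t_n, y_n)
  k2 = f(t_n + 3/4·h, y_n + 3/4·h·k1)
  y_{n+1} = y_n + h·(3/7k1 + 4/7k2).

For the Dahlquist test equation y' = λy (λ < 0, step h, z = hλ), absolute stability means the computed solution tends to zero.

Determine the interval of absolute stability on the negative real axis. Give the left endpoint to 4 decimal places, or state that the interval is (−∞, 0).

(-2.3333, 0).

On y'=λy, z=hλ:
  k1=λy_n ⇒ h·k1=z·y_n;  k2=λ(1+3/4z)y_n ⇒ h·k2=z(1+3/4z)y_n
  y_{n+1}/y_n = 1 + 3/7z + 4/7z(1+3/4z) = 1 + z + 3/7z²
  ⇒ R(z) = 1 + z + 3/7z².

Solve |R(x)|<1 on ℝ⁻.
x=-0.94: |R|=0.4387
R=1: x+3/7x²=0 ⇒ x=−7/3=-2.3333; min R=1−1/(4·3/7)=0.4167>−1
Confirm numerically:
  x=-2.163: |R|=0.84210 <1
  x=-1.707: |R|=0.54179 <1
  x=-1.198: |R|=0.41709 <1
  x=-2.623: |R|=1.32563 >1
  x=-2.588: |R|=1.28246 >1
  x=-2.457: |R|=1.13022 >1
So |R|<1 on (-2.3333, 0).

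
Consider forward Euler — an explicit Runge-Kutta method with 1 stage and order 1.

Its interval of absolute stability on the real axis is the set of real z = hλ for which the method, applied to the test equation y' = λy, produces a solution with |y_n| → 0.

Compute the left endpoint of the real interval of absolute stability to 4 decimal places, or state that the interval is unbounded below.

With y'=λy (z=hλ):
  order 1, 1-stage ⇒ R(z)=1+z
  (e.g. R(-0.77)=0.23000, |R|=0.23000)

Solve |R(x)|<1 on ℝ⁻.
x=-0.77: |R|=0.2300
|R(-2.3)|=1.3000 |R(-1.2)|=0.2000 |R(-0.81)|=0.1900
Bisect:
  x_lo=-2.5541 |R|=1.5541  x_hi=-0.0739 |R|=0.9261
  mid=-1.31399 |R|=0.31399 →hi
  mid=-1.93404 |R|=0.93404 →hi
  mid=-2.24407 |R|=1.24407 →lo
  mid=-2.08906 |R|=1.08906 →lo
  mid=-2.01155 |R|=1.01155 →lo
  mid=-1.97280 |R|=0.97280 →hi
  mid=-1.99217 |R|=0.99217 →hi
  ...
  [-2.00005,-1.99989] ⇒ x*=-2.0000
Interval (-2.0000, 0).

left endpoint -2.0000.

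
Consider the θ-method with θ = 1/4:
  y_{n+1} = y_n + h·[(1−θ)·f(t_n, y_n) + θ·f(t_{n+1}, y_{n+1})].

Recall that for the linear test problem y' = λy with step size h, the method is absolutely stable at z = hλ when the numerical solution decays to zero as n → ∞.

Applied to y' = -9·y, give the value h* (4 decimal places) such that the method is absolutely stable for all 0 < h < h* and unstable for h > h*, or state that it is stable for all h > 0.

Test eqn y'=λy, z=hλ:
  y_{n+1} = y_n + z·[3/4·y_n + 1/4·y_{n+1}] ⇒ (1 − 1/4z)y_{n+1} = (1 + 3/4z)y_n
  ⇒ R(z) = (1 + 3/4z)/(1 − 1/4z).

Find x<0 with |R(x)|<1.
x=-1.14: |R|=0.1128
R=−1: 1+3/4x = −1+1/4x ⇒ -1/2x=2 ⇒ x=2/(-1/2)=-4.0000
Confirm numerically:
  x=-3.699: |R|=0.92181 <1
  x=-3.140: |R|=0.75910 <1
  x=-2.325: |R|=0.47036 <1
  x=-4.566: |R|=1.13215 >1
  x=-4.476: |R|=1.11232 >1
  x=-4.223: |R|=1.05424 >1
Stable set (-4.0000, 0).

(-4.0000,0); λ=-9 ⇒ h* = (4)/9 = 0.4444.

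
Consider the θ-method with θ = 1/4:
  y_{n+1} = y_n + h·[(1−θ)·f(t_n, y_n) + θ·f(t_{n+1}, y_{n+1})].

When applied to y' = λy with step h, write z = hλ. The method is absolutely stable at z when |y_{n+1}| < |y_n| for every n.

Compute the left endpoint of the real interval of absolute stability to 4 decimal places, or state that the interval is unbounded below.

On y'=λy, z=hλ:
  y_{n+1} = y_n + z·[3/4·y_n + 1/4·y_{n+1}] ⇒ (1 − 1/4z)y_{n+1} = (1 + 3/4z)y_n
  so R(z) = (1 + 3/4z)/(1 − 1/4z).

Need |R(x)|<1, x<0.
x=-0.75: |R|=0.3684
R=−1: 1+3/4x = −1+1/4x ⇒ -1/2x=2 ⇒ x=2/(-1/2)=-4.0000
Confirm numerically:
  x=-3.920: |R|=0.97980 <1
  x=-3.197: |R|=0.77685 <1
  x=-2.406: |R|=0.50234 <1
  x=-4.481: |R|=1.11343 >1
  x=-4.443: |R|=1.10494 >1
  x=-4.058: |R|=1.01440 >1
Interval (-4.0000, 0).

z* = -4.0000.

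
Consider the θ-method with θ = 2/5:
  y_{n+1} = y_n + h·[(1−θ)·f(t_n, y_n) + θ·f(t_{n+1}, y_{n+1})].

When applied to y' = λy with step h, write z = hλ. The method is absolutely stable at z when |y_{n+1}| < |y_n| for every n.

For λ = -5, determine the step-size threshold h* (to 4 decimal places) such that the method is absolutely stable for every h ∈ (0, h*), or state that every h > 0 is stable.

(-10.0000,0); λ=-5 ⇒ h* = (10)/5 = 2.0000.

Test eqn y'=λy, z=hλ:
  y_{n+1} = y_n + z·[3/5·y_n + 2/5·y_{n+1}] ⇒ (1 − 2/5z)y_{n+1} = (1 + 3/5z)y_n
  ⇒ R(z) = (1 + 3/5z)/(1 − 2/5z).

Need |R(x)|<1, x<0.
x=-1.45: |R|=0.0823
R=−1: 1+3/5x = −1+2/5x ⇒ -1/5x=2 ⇒ x=2/(-1/5)=-10.0000
Confirm numerically:
  x=-9.346: |R|=0.97240 <1
  x=-5.180: |R|=0.68620 <1
  x=-4.773: |R|=0.64066 <1
  x=-10.482: |R|=1.01856 >1
  x=-10.138: |R|=1.00546 >1
  x=-10.089: |R|=1.00353 >1
Interval (-10.0000, 0).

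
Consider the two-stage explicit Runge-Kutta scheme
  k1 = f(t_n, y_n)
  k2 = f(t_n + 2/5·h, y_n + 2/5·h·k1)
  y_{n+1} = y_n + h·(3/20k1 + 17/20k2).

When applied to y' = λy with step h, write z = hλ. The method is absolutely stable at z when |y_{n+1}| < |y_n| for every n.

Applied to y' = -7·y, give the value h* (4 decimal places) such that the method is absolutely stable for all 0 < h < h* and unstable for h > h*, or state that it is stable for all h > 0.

(-2.9412,0); λ=-7 ⇒ h* = (50/17)/7 = 0.4202.

Set f=λy, z=hλ:
  k1=λy_n ⇒ h·k1=z·y_n;  k2=λ(1+2/5z)y_n ⇒ h·k2=z(1+2/5z)y_n
  y_{n+1}/y_n = 1 + 3/20z + 17/20z(1+2/5z) = 1 + z + 17/50z²
  Hence R(z) = 1 + z + 17/50z².

Solve |R(x)|<1 on ℝ⁻.
x=-0.6: |R|=0.5224
R=1: x+17/50x²=0 ⇒ x=−50/17=-2.9412; min R=1−1/(4·17/50)=0.2647>−1
Confirm numerically:
  x=-2.565: |R|=0.67194 <1
  x=-1.992: |R|=0.35714 <1
  x=-1.289: |R|=0.27592 <1
  x=-3.444: |R|=1.58879 >1
  x=-3.047: |R|=1.10963 >1
Interval (-2.9412, 0).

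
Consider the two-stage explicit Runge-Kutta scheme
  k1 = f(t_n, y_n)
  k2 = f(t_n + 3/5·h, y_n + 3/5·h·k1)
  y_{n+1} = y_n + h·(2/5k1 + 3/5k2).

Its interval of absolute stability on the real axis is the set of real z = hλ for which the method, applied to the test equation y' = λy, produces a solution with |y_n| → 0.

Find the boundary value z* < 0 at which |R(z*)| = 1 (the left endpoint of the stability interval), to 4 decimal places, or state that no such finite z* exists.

left endpoint -2.7778.

With y'=λy (z=hλ):
  k1=λy_n ⇒ h·k1=z·y_n;  k2=λ(1+3/5z)y_n ⇒ h·k2=z(1+3/5z)y_n
  y_{n+1}/y_n = 1 + 2/5z + 3/5z(1+3/5z) = 1 + z + 9/25z²
  Hence R(z) = 1 + z + 9/25z².

Need |R(x)|<1, x<0.
x=-1.41: |R|=0.3057
R=1: x+9/25x²=0 ⇒ x=−25/9=-2.7778; min R=1−1/(4·9/25)=0.3056>−1
Confirm numerically:
  x=-2.396: |R|=0.67069 <1
  x=-1.832: |R|=0.37624 <1
  x=-1.536: |R|=0.31335 <1
  x=-1.278: |R|=0.30998 <1
  x=-3.078: |R|=1.33267 >1
  x=-2.968: |R|=1.20325 >1
  x=-2.967: |R|=1.20211 >1
So |R|<1 on (-2.7778, 0).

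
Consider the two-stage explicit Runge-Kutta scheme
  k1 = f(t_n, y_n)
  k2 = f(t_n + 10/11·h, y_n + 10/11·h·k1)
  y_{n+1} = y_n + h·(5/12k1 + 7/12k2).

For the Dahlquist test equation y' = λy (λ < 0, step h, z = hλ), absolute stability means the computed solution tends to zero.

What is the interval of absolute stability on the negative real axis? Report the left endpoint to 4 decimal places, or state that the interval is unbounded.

(-1.8857, 0).

With y'=λy (z=hλ):
  k1=λy_n ⇒ h·k1=z·y_n;  k2=λ(1+10/11z)y_n ⇒ h·k2=z(1+10/11z)y_n
  y_{n+1}/y_n = 1 + 5/12z + 7/12z(1+10/11z) = 1 + z + 35/66z²
  R(z) = 1 + z + 35/66z².

Boundary: |R(x)|=1, x<0.
x=-0.46: |R|=0.6522
R=1: x+35/66x²=0 ⇒ x=−66/35=-1.8857; min R=1−1/(4·35/66)=0.5286>−1
Confirm numerically:
  x=-1.656: |R|=0.79827 <1
  x=-1.595: |R|=0.75410 <1
  x=-1.571: |R|=0.73781 <1
  x=-2.448: |R|=1.72995 >1
  x=-2.193: |R|=1.35736 >1
Stable set (-1.8857, 0).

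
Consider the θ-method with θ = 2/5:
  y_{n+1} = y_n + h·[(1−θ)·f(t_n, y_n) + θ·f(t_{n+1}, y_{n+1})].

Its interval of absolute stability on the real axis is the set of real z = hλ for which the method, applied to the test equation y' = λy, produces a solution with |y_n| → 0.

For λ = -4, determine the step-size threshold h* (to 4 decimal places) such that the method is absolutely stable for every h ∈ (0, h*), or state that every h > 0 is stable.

Test eqn y'=λy, z=hλ:
  y_{n+1} = y_n + z·[3/5·y_n + 2/5·y_{n+1}] ⇒ (1 − 2/5z)y_{n+1} = (1 + 3/5z)y_n
  R(z) = (1 + 3/5z)/(1 − 2/5z).

Need |R(x)|<1, x<0.
x=-1.77: |R|=0.0363
R=−1: 1+3/5x = −1+2/5x ⇒ -1/5x=2 ⇒ x=2/(-1/5)=-10.0000
Confirm numerically:
  x=-7.758: |R|=0.89072 <1
  x=-7.205: |R|=0.85600 <1
  x=-4.787: |R|=0.64231 <1
  x=-10.066: |R|=1.00263 >1
  x=-10.038: |R|=1.00152 >1
  x=-10.034: |R|=1.00136 >1
So |R|<1 on (-10.0000, 0).

(-10.0000,0); λ=-4 ⇒ h* = (10)/4 = 2.5000.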